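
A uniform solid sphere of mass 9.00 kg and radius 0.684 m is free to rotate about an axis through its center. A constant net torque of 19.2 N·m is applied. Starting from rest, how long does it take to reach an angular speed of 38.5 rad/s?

I = (2/5)MR² = (2/5)(9.00)(0.684)² = 1.684 kg·m².
α = τ/I = 19.2/1.684 = 11.40 rad/s².
ω = αt ⇒ t = ω/α = 38.5/11.40 = 3.377 s.

t ≈ 3.38 s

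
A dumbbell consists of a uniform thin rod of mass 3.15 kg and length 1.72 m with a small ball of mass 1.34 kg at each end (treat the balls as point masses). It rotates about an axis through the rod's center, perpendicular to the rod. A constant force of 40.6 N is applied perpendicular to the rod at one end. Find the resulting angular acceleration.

I_rod = (1/12)ML² = (1/12)(3.15)(1.72)² = 0.7766 kg·m².
I_balls = 2·m·(L/2)² = 2(1.34)(0.8600)² = 1.982 kg·m².
Total I = 2.759 kg·m².
τ = F·(L/2) = (40.6)(0.860) = 34.92 N·m.
α = τ/I = 34.92/2.759 = 12.66 rad/s².

α ≈ 12.7 rad/s²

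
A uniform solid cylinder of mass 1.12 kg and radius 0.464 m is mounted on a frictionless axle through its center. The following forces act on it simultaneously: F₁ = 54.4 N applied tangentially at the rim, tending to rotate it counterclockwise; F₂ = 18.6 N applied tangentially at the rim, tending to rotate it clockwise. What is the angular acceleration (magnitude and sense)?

α ≈ 138 rad/s², counterclockwise

I = ½MR² = (1/2)(1.12)(0.464)² = 0.1206 kg·m².
Taking counterclockwise as positive: τ₁ = +(54.4)(0.464) = +25.24 N·m; τ₂ = −(18.6)(0.464) = −8.630 N·m.
Net torque τ = 16.61 N·m.
α = τ/I = 16.61/0.1206 = 137.8 rad/s².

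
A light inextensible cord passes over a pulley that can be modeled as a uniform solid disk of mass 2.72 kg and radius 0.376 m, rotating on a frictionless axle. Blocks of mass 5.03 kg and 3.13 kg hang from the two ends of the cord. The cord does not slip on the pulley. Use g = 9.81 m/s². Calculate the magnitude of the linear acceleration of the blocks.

a ≈ 1.96 m/s²

I = ½MR² = (1/2)(2.72)(0.376)² = 0.1923 kg·m².
Heavier block: m₁g − T₁ = m₁a. Lighter block: T₂ − m₂g = m₂a.
Pulley: (T₁ − T₂)R = Iα = I(a/R), so T₁ − T₂ = (I/R²)a = (1/2)M_p a = 1.360·a.
Adding the three: (m₁ − m₂)g = (m₁ + m₂ + 1.360)a, so a = (5.03 − 3.13)(9.81)/(5.03 + 3.13 + 1.360) = 1.958 m/s².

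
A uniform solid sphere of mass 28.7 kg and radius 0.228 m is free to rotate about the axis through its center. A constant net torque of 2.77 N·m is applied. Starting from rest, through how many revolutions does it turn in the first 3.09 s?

≈ 3.53 revolutions

I = (2/5)MR² = (2/5)(28.7)(0.228)² = 0.5968 kg·m².
α = τ/I = 2.77/0.5968 = 4.642 rad/s².
θ = ½αt² = ½(4.642)(3.09)² = 22.16 rad.
Revolutions = θ/(2π) = 3.527.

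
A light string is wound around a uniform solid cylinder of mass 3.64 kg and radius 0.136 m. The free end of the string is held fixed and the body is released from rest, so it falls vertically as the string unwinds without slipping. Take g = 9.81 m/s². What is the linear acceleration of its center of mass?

Translation: Mg − T = Ma. Rotation about the center: TR = Iα with I = ½MR².
With a = αR: T = (I/R²)a = (1/2)M a, so Mg = (1 + 0.5000)Ma.
a = g/(1 + 0.5000) = 9.81/1.500 = 6.540 m/s².

a ≈ 6.54 m/s²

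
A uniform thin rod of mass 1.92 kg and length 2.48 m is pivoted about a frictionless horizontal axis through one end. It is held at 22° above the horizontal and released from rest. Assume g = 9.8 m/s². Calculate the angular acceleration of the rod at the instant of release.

About the pivot, I = (1/3)ML² = (1/3)(1.92)(2.48)² = 3.936 kg·m².
The weight acts at the center, a distance L/2 = 1.240 m from the pivot; τ = Mg(L/2) cos 22° = 21.63 N·m.
α = τ/I = 21.63/3.936 = 5.496 rad/s².
(Equivalently α = (3g/(2L)) cos 22° = 5.496 rad/s².)

α ≈ 5.50 rad/s²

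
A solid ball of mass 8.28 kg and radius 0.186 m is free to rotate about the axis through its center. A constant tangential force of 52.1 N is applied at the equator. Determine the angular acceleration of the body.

α ≈ 84.6 rad/s²

I = (2/5)MR² = (2/5)(8.28)(0.186)² = 0.1146 kg·m².
τ = F R = (52.1)(0.186) = 9.691 N·m.
Newton's second law for rotation, τ = Iα, gives α = τ/I = 9.691/0.1146 = 84.57 rad/s².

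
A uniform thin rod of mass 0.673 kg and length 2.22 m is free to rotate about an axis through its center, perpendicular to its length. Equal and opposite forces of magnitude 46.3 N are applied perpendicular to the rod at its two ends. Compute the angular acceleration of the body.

α ≈ 372 rad/s²

I = (1/12)ML² = (1/12)(0.673)(2.22)² = 0.2764 kg·m².
The couple gives τ = F·(L/2) + F·(L/2) = F L = (46.3)(2.22) = 102.8 N·m.
From τ = Iα: α = 102.8/0.2764 = 371.9 rad/s².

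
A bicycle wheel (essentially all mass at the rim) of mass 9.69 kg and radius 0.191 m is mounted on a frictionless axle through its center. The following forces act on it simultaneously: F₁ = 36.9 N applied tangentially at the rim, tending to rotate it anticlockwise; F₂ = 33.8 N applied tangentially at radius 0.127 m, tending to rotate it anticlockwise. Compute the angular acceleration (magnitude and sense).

I = MR² = (9.69)(0.191)² = 0.3535 kg·m².
Taking anticlockwise as positive: τ₁ = +(36.9)(0.191) = +7.048 N·m; τ₂ = +(33.8)(0.127) = +4.293 N·m.
Net torque τ = 11.34 N·m.
α = τ/I = 11.34/0.3535 = 32.08 rad/s².

α ≈ 32.1 rad/s², anticlockwise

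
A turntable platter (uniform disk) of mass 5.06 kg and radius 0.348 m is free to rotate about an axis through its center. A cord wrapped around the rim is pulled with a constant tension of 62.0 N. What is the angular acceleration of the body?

I = ½MR² = (1/2)(5.06)(0.348)² = 0.3064 kg·m².
τ = F R = (62.0)(0.348) = 21.58 N·m.
From τ = Iα: α = 21.58/0.3064 = 70.42 rad/s².

α ≈ 70.4 rad/s²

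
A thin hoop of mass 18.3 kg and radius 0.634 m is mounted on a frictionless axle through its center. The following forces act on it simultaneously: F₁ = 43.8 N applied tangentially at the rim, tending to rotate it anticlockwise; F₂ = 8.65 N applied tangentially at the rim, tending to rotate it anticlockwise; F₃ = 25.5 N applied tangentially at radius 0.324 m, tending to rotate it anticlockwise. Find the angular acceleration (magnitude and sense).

α ≈ 5.64 rad/s², anticlockwise

I = MR² = (18.3)(0.634)² = 7.356 kg·m².
Taking anticlockwise as positive: τ₁ = +(43.8)(0.634) = +27.77 N·m; τ₂ = +(8.65)(0.634) = +5.484 N·m; τ₃ = +(25.5)(0.324) = +8.262 N·m.
Net torque τ = 41.52 N·m.
α = τ/I = 41.52/7.356 = 5.644 rad/s².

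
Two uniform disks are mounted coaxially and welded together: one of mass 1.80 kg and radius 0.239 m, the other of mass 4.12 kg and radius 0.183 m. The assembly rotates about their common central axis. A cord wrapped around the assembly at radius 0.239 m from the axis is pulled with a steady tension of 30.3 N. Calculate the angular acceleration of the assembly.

α ≈ 60.1 rad/s²

I = ½M₁R₁² + ½M₂R₂² = ½(1.80)(0.239)² + ½(4.12)(0.183)² = 0.1204 kg·m².
τ = F r = (30.3)(0.239) = 7.242 N·m.
α = τ/I = 7.242/0.1204 = 60.15 rad/s².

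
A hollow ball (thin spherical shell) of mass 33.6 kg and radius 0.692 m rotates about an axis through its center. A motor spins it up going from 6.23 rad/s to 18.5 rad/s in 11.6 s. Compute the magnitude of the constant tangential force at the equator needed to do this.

I = (2/3)MR² = (2/3)(33.6)(0.692)² = 10.73 kg·m².
α = Δω/Δt = (18.5 − 6.23)/11.6 = 1.058 rad/s².
The required torque is τ = Iα = (10.73)(1.058) = 11.35 N·m.
A tangential force at the equator gives τ = FR, so F = τ/R = 11.35/0.692 = 16.40 N.

F ≈ 16.4 N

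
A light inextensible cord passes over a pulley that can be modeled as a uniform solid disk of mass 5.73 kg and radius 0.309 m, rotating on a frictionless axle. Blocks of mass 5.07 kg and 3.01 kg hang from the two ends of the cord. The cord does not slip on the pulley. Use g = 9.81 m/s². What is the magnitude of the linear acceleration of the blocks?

a ≈ 1.85 m/s²

I = ½MR² = (1/2)(5.73)(0.309)² = 0.2736 kg·m².
Heavier block: m₁g − T₁ = m₁a. Lighter block: T₂ − m₂g = m₂a.
Pulley: (T₁ − T₂)R = Iα = I(a/R), so T₁ − T₂ = (I/R²)a = (1/2)M_p a = 2.865·a.
Adding the three: (m₁ − m₂)g = (m₁ + m₂ + 2.865)a, so a = (5.07 − 3.01)(9.81)/(5.07 + 3.01 + 2.865) = 1.846 m/s².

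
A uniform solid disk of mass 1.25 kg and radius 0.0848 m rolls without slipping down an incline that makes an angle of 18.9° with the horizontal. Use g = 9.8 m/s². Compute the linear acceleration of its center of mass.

a ≈ 2.12 m/s²

Translation along the incline: Mg sinθ − f = Ma.
Rotation about the center: fR = Iα with I = ½MR². No-slip gives a = αR, so f = (I/R²)a = (1/2)M a.
Substituting: Mg sinθ = (1 + 0.5000)Ma, so a = g sinθ/(1 + 0.5000) = (9.8) sin 18.9° / 1.500 = 2.116 m/s².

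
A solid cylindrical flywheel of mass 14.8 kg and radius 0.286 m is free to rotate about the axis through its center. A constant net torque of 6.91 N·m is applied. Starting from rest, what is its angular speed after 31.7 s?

ω ≈ 362 rad/s

I = ½MR² = (1/2)(14.8)(0.286)² = 0.6053 kg·m².
α = τ/I = 6.91/0.6053 = 11.42 rad/s².
ω = ω₀ + αt = 0 + (11.42)(31.7) = 361.9 rad/s.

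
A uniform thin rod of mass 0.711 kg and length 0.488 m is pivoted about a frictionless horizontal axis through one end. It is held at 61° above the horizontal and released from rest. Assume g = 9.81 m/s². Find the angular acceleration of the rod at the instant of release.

About the pivot, I = (1/3)ML² = (1/3)(0.711)(0.488)² = 0.05644 kg·m².
The weight acts at the center, a distance L/2 = 0.2440 m from the pivot; τ = Mg(L/2) cos 61° = 0.8251 N·m.
α = τ/I = 0.8251/0.05644 = 14.62 rad/s².
(Equivalently α = (3g/(2L)) cos 61° = 14.62 rad/s².)

α ≈ 14.6 rad/s²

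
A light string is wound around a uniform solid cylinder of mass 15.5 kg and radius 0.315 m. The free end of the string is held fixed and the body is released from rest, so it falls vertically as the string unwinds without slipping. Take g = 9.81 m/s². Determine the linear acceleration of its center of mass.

Translation: Mg − T = Ma. Rotation about the center: TR = Iα with I = ½MR².
With a = αR: T = (I/R²)a = (1/2)M a, so Mg = (1 + 0.5000)Ma.
a = g/(1 + 0.5000) = 9.81/1.500 = 6.540 m/s².

a ≈ 6.54 m/s²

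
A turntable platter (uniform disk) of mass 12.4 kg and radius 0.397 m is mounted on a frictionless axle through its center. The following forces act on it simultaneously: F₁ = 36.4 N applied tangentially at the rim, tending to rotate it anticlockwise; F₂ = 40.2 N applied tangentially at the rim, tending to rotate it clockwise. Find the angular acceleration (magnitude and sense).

I = ½MR² = (1/2)(12.4)(0.397)² = 0.9772 kg·m².
Taking anticlockwise as positive: τ₁ = +(36.4)(0.397) = +14.45 N·m; τ₂ = −(40.2)(0.397) = −15.96 N·m.
Net torque τ = -1.509 N·m.
α = τ/I = -1.509/0.9772 = -1.544 rad/s².

α ≈ 1.54 rad/s², clockwise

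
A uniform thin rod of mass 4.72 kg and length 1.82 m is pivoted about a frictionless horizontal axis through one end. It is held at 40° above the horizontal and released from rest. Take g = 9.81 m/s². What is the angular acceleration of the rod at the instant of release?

α ≈ 6.19 rad/s²

About the pivot, I = (1/3)ML² = (1/3)(4.72)(1.82)² = 5.212 kg·m².
The weight acts at the center, a distance L/2 = 0.9100 m from the pivot; τ = Mg(L/2) cos 40° = 32.28 N·m.
α = τ/I = 32.28/5.212 = 6.194 rad/s².
(Equivalently α = (3g/(2L)) cos 40° = 6.194 rad/s².)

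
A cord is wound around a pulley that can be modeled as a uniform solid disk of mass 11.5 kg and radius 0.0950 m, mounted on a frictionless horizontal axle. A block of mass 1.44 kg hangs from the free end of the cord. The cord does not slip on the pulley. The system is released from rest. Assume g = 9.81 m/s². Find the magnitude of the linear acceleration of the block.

I = ½MR² = (1/2)(11.5)(0.0950)² = 0.05189 kg·m².
Block: mg − T = ma. Pulley: TR = Iα. No-slip: a = αR, so T = (I/R²)a = 5.750·a.
Then mg = (m + 5.750)a, so a = (1.44)(9.81)/(1.44 + 5.750) = 1.965 m/s².

a ≈ 1.96 m/s²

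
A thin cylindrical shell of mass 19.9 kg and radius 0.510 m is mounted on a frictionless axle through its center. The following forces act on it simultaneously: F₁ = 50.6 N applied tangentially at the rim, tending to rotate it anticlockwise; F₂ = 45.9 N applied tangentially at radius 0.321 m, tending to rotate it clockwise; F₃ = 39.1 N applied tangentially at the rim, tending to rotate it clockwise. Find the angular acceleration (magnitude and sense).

I = MR² = (19.9)(0.510)² = 5.176 kg·m².
Taking anticlockwise as positive: τ₁ = +(50.6)(0.510) = +25.81 N·m; τ₂ = −(45.9)(0.321) = −14.73 N·m; τ₃ = −(39.1)(0.510) = −19.94 N·m.
Net torque τ = -8.869 N·m.
α = τ/I = -8.869/5.176 = -1.713 rad/s².

α ≈ 1.71 rad/s², clockwise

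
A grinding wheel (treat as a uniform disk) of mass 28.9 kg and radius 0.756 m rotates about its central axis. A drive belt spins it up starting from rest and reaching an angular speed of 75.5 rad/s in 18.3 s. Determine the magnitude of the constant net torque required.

I = ½MR² = (1/2)(28.9)(0.756)² = 8.259 kg·m².
α = Δω/Δt = (75.5 − 0)/18.3 = 4.126 rad/s².
τ = Iα = (8.259)(4.126) = 34.07 N·m.

τ ≈ 34.1 N·m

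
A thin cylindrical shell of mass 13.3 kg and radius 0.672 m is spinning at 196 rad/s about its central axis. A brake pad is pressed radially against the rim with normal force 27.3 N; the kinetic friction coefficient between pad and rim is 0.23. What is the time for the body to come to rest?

I = MR² = (13.3)(0.672)² = 6.006 kg·m².
Friction force f = μN = (0.23)(27.3) = 6.279 N at the rim; torque magnitude τ = fR = 4.219 N·m, opposing ω.
|α| = τ/I = 4.219/6.006 = 0.7025 rad/s² (deceleration).
0 = ω₀ − |α|t ⇒ t = ω₀/|α| = 196/0.7025 = 279.0 s.

t ≈ 279 s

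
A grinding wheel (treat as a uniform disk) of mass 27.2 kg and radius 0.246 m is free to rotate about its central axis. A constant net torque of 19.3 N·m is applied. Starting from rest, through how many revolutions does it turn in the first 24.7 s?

≈ 1140 revolutions

I = ½MR² = (1/2)(27.2)(0.246)² = 0.8230 kg·m².
α = τ/I = 19.3/0.8230 = 23.45 rad/s².
θ = ½αt² = ½(23.45)(24.7)² = 7153 rad.
Revolutions = θ/(2π) = 1138.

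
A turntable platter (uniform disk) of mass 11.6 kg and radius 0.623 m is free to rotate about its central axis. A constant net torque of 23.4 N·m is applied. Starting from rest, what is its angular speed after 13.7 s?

I = ½MR² = (1/2)(11.6)(0.623)² = 2.251 kg·m².
α = τ/I = 23.4/2.251 = 10.39 rad/s².
ω = ω₀ + αt = 0 + (10.39)(13.7) = 142.4 rad/s.

ω ≈ 142 rad/s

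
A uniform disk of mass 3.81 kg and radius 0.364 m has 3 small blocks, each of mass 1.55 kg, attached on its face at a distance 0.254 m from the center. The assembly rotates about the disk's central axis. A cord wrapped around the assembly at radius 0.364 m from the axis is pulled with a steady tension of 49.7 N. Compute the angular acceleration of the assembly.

α ≈ 32.7 rad/s²

I_disk = ½MR² = ½(3.81)(0.364)² = 0.2524 kg·m².
I_blocks = 3·m·r² = 3(1.55)(0.254)² = 0.3000 kg·m².
Total I = 0.5524 kg·m².
τ = F r = (49.7)(0.364) = 18.09 N·m.
α = τ/I = 18.09/0.5524 = 32.75 rad/s².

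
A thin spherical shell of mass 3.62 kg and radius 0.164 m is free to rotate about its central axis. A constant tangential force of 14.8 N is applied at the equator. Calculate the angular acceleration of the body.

I = (2/3)MR² = (2/3)(3.62)(0.164)² = 0.06491 kg·m².
τ = F R = (14.8)(0.164) = 2.427 N·m.
From τ = Iα: α = 2.427/0.06491 = 37.39 rad/s².

α ≈ 37.4 rad/s²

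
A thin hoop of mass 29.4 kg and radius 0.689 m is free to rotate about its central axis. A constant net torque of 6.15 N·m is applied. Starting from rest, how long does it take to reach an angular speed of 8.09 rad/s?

I = MR² = (29.4)(0.689)² = 13.96 kg·m².
α = τ/I = 6.15/13.96 = 0.4406 rad/s².
ω = αt ⇒ t = ω/α = 8.09/0.4406 = 18.36 s.

t ≈ 18.4 s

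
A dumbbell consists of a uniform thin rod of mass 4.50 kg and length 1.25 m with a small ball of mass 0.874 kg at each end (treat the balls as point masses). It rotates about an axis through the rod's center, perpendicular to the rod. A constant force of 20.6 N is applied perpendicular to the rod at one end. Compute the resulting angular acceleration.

I_rod = (1/12)ML² = (1/12)(4.50)(1.25)² = 0.5859 kg·m².
I_balls = 2·m·(L/2)² = 2(0.874)(0.6250)² = 0.6828 kg·m².
Total I = 1.269 kg·m².
τ = F·(L/2) = (20.6)(0.625) = 12.88 N·m.
α = τ/I = 12.88/1.269 = 10.15 rad/s².

α ≈ 10.1 rad/s²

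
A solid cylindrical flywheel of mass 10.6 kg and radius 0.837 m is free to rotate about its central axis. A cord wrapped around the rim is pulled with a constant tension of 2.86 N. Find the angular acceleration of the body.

I = ½MR² = (1/2)(10.6)(0.837)² = 3.713 kg·m².
τ = F R = (2.86)(0.837) = 2.394 N·m.
Newton's second law for rotation, τ = Iα, gives α = τ/I = 2.394/3.713 = 0.6447 rad/s².

α ≈ 0.645 rad/s²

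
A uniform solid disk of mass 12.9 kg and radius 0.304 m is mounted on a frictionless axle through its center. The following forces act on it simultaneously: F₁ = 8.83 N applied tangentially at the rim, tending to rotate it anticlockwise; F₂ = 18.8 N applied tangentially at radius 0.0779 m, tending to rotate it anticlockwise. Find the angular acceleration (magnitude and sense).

I = ½MR² = (1/2)(12.9)(0.304)² = 0.5961 kg·m².
Taking anticlockwise as positive: τ₁ = +(8.83)(0.304) = +2.684 N·m; τ₂ = +(18.8)(0.0779) = +1.465 N·m.
Net torque τ = 4.149 N·m.
α = τ/I = 4.149/0.5961 = 6.960 rad/s².

α ≈ 6.96 rad/s², anticlockwise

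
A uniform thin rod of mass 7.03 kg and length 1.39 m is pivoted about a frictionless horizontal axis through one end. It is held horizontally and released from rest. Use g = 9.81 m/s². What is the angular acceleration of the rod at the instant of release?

About the pivot, I = (1/3)ML² = (1/3)(7.03)(1.39)² = 4.528 kg·m².
The weight acts at the center, a distance L/2 = 0.6950 m from the pivot; τ = Mg(L/2) = 47.93 N·m.
α = τ/I = 47.93/4.528 = 10.59 rad/s².

α ≈ 10.6 rad/s²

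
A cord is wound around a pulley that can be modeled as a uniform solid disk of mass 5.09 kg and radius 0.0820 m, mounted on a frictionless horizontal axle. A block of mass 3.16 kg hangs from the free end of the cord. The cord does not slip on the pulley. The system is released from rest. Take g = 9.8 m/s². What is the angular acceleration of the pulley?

α ≈ 66.2 rad/s²

I = ½MR² = (1/2)(5.09)(0.0820)² = 0.01711 kg·m².
Block: mg − T = ma. Pulley: TR = Iα. No-slip: a = αR, so T = (I/R²)a = 2.545·a.
Then mg = (m + 2.545)a, so a = (3.16)(9.8)/(3.16 + 2.545) = 5.428 m/s².
α = a/R = 5.428/0.0820 = 66.20 rad/s².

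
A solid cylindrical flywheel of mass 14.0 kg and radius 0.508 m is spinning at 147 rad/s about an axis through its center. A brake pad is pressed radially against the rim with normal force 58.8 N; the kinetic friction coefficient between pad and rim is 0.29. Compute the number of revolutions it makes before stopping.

≈ 359 revolutions

I = ½MR² = (1/2)(14.0)(0.508)² = 1.806 kg·m².
Friction force f = μN = (0.29)(58.8) = 17.05 N at the rim; torque magnitude τ = fR = 8.662 N·m, opposing ω.
|α| = τ/I = 8.662/1.806 = 4.795 rad/s² (deceleration).
ω² = ω₀² − 2|α|θ with ω = 0 ⇒ θ = ω₀²/(2|α|) = 2253 rad = 358.6 rev.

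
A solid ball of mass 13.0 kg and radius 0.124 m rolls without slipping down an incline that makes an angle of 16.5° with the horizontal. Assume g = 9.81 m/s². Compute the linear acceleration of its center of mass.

a ≈ 1.99 m/s²

Translation along the incline: Mg sinθ − f = Ma.
Rotation about the center: fR = Iα with I = (2/5)MR². No-slip gives a = αR, so f = (I/R²)a = (2/5)M a.
Substituting: Mg sinθ = (1 + 0.4000)Ma, so a = g sinθ/(1 + 0.4000) = (9.81) sin 16.5° / 1.400 = 1.990 m/s².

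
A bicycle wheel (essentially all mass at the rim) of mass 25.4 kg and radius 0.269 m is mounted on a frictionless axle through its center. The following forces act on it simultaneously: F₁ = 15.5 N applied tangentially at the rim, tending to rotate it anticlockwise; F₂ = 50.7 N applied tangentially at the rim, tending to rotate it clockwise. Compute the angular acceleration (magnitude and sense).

α ≈ 5.15 rad/s², clockwise

I = MR² = (25.4)(0.269)² = 1.838 kg·m².
Taking anticlockwise as positive: τ₁ = +(15.5)(0.269) = +4.170 N·m; τ₂ = −(50.7)(0.269) = −13.64 N·m.
Net torque τ = -9.469 N·m.
α = τ/I = -9.469/1.838 = -5.152 rad/s².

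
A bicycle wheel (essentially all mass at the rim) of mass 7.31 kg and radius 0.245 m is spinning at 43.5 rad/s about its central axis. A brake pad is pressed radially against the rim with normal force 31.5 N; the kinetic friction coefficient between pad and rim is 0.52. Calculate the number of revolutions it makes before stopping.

I = MR² = (7.31)(0.245)² = 0.4388 kg·m².
Friction force f = μN = (0.52)(31.5) = 16.38 N at the rim; torque magnitude τ = fR = 4.013 N·m, opposing ω.
|α| = τ/I = 4.013/0.4388 = 9.146 rad/s² (deceleration).
ω² = ω₀² − 2|α|θ with ω = 0 ⇒ θ = ω₀²/(2|α|) = 103.4 rad = 16.46 rev.

≈ 16.5 revolutions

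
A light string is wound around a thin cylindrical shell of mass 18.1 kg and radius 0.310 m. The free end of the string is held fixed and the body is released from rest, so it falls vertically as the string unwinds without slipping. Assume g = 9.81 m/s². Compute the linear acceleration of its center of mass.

a ≈ 4.91 m/s²

Translation: Mg − T = Ma. Rotation about the center: TR = Iα with I = MR².
With a = αR: T = (I/R²)a = M a, so Mg = (1 + 1.000)Ma.
a = g/(1 + 1.000) = 9.81/2.000 = 4.905 m/s².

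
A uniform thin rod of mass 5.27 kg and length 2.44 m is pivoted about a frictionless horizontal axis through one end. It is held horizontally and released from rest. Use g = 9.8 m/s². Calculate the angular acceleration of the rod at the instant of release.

About the pivot, I = (1/3)ML² = (1/3)(5.27)(2.44)² = 10.46 kg·m².
The weight acts at the center, a distance L/2 = 1.220 m from the pivot; τ = Mg(L/2) = 63.01 N·m.
α = τ/I = 63.01/10.46 = 6.025 rad/s².
(Equivalently α = (3g/(2L)) = 6.025 rad/s².)

α ≈ 6.02 rad/s²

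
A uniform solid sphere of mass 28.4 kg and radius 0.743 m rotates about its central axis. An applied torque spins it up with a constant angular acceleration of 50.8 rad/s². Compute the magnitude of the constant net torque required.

I = (2/5)MR² = (2/5)(28.4)(0.743)² = 6.271 kg·m².
τ = Iα = (6.271)(50.80) = 318.6 N·m.

τ ≈ 319 N·m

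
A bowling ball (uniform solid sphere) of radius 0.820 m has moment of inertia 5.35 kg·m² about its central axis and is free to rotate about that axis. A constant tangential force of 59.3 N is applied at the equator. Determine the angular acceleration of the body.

τ = F R = (59.3)(0.820) = 48.63 N·m.
Newton's second law for rotation, τ = Iα, gives α = τ/I = 48.63/5.350 = 9.089 rad/s².

α ≈ 9.09 rad/s²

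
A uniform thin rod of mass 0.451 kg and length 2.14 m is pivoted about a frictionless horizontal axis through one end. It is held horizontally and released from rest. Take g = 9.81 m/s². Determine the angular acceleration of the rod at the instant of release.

α ≈ 6.88 rad/s²

About the pivot, I = (1/3)ML² = (1/3)(0.451)(2.14)² = 0.6885 kg·m².
The weight acts at the center, a distance L/2 = 1.070 m from the pivot; τ = Mg(L/2) = 4.734 N·m.
α = τ/I = 4.734/0.6885 = 6.876 rad/s².
(Equivalently α = (3g/(2L)) = 6.876 rad/s².)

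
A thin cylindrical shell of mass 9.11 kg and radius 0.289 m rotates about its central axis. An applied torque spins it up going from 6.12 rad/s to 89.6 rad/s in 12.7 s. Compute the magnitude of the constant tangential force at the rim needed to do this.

F ≈ 17.3 N

I = MR² = (9.11)(0.289)² = 0.7609 kg·m².
α = Δω/Δt = (89.6 − 6.12)/12.7 = 6.573 rad/s².
The required torque is τ = Iα = (0.7609)(6.573) = 5.001 N·m.
A tangential force at the rim gives τ = FR, so F = τ/R = 5.001/0.289 = 17.31 N.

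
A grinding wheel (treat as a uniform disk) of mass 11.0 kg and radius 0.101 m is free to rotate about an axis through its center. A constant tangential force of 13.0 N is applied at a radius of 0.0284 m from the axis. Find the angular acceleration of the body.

I = ½MR² = (1/2)(11.0)(0.101)² = 0.05611 kg·m².
τ = F·r = (13.0)(0.0284) = 0.3692 N·m.
Newton's second law for rotation, τ = Iα, gives α = τ/I = 0.3692/0.05611 = 6.580 rad/s².

α ≈ 6.58 rad/s²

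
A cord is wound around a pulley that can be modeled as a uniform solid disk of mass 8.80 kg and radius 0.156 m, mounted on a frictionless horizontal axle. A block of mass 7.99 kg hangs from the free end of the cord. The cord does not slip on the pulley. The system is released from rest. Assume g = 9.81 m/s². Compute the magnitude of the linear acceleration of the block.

a ≈ 6.33 m/s²

I = ½MR² = (1/2)(8.80)(0.156)² = 0.1071 kg·m².
Block: mg − T = ma. Pulley: TR = Iα. No-slip: a = αR, so T = (I/R²)a = 4.400·a.
Then mg = (m + 4.400)a, so a = (7.99)(9.81)/(7.99 + 4.400) = 6.326 m/s².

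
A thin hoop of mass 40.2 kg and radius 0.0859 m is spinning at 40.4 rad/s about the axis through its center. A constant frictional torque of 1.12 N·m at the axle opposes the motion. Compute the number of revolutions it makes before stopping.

I = MR² = (40.2)(0.0859)² = 0.2966 kg·m².
The net torque has magnitude 1.12 N·m, opposing ω.
|α| = τ/I = 1.120/0.2966 = 3.776 rad/s² (deceleration).
ω² = ω₀² − 2|α|θ with ω = 0 ⇒ θ = ω₀²/(2|α|) = 216.1 rad = 34.40 rev.

≈ 34.4 revolutions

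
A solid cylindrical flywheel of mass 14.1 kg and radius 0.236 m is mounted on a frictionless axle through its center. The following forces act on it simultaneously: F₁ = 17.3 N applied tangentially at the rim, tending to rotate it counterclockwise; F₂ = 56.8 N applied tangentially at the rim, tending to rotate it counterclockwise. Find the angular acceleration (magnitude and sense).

I = ½MR² = (1/2)(14.1)(0.236)² = 0.3927 kg·m².
Taking counterclockwise as positive: τ₁ = +(17.3)(0.236) = +4.083 N·m; τ₂ = +(56.8)(0.236) = +13.40 N·m.
Net torque τ = 17.49 N·m.
α = τ/I = 17.49/0.3927 = 44.54 rad/s².

α ≈ 44.5 rad/s², counterclockwise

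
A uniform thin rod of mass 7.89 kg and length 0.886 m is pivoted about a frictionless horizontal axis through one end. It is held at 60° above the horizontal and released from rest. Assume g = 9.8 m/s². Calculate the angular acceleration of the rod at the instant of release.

About the pivot, I = (1/3)ML² = (1/3)(7.89)(0.886)² = 2.065 kg·m².
The weight acts at the center, a distance L/2 = 0.4430 m from the pivot; τ = Mg(L/2) cos 60° = 17.13 N·m.
α = τ/I = 17.13/2.065 = 8.296 rad/s².

α ≈ 8.30 rad/s²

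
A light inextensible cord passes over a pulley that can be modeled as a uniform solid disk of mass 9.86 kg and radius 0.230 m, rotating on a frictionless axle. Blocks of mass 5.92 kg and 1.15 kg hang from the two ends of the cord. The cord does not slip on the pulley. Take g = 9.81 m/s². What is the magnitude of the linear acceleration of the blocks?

I = ½MR² = (1/2)(9.86)(0.230)² = 0.2608 kg·m².
Heavier block: m₁g − T₁ = m₁a. Lighter block: T₂ − m₂g = m₂a.
Pulley: (T₁ − T₂)R = Iα = I(a/R), so T₁ − T₂ = (I/R²)a = (1/2)M_p a = 4.930·a.
Adding the three: (m₁ − m₂)g = (m₁ + m₂ + 4.930)a, so a = (5.92 − 1.15)(9.81)/(5.92 + 1.15 + 4.930) = 3.899 m/s².

a ≈ 3.90 m/s²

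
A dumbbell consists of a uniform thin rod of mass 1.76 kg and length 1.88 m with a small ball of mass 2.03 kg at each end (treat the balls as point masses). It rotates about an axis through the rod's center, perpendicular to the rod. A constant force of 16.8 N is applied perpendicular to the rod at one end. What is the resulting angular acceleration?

I_rod = (1/12)ML² = (1/12)(1.76)(1.88)² = 0.5184 kg·m².
I_balls = 2·m·(L/2)² = 2(2.03)(0.9400)² = 3.587 kg·m².
Total I = 4.106 kg·m².
τ = F·(L/2) = (16.8)(0.940) = 15.79 N·m.
α = τ/I = 15.79/4.106 = 3.846 rad/s².

α ≈ 3.85 rad/s²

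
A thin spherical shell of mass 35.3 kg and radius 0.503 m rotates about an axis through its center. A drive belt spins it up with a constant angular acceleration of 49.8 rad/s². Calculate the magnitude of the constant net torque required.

τ ≈ 297 N·m

I = (2/3)MR² = (2/3)(35.3)(0.503)² = 5.954 kg·m².
τ = Iα = (5.954)(49.80) = 296.5 N·m.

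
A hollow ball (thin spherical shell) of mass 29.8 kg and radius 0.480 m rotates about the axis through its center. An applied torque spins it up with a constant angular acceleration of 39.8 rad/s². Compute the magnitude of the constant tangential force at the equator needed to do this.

F ≈ 380 N

I = (2/3)MR² = (2/3)(29.8)(0.480)² = 4.577 kg·m².
The required torque is τ = Iα = (4.577)(39.80) = 182.2 N·m.
A tangential force at the equator gives τ = FR, so F = τ/R = 182.2/0.480 = 379.5 N.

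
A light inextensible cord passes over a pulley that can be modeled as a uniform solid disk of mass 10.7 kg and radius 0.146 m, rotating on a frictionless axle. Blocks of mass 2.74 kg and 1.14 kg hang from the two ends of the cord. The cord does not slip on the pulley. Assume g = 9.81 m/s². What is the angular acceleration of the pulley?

α ≈ 11.6 rad/s²

I = ½MR² = (1/2)(10.7)(0.146)² = 0.1140 kg·m².
Heavier block: m₁g − T₁ = m₁a. Lighter block: T₂ − m₂g = m₂a.
Pulley: (T₁ − T₂)R = Iα = I(a/R), so T₁ − T₂ = (I/R²)a = (1/2)M_p a = 5.350·a.
Adding the three: (m₁ − m₂)g = (m₁ + m₂ + 5.350)a, so a = (2.74 − 1.14)(9.81)/(2.74 + 1.14 + 5.350) = 1.701 m/s².
α = a/R = 1.701/0.146 = 11.65 rad/s².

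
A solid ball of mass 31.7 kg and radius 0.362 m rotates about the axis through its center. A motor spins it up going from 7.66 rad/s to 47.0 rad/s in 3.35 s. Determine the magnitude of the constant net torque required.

I = (2/5)MR² = (2/5)(31.7)(0.362)² = 1.662 kg·m².
α = Δω/Δt = (47.0 − 7.66)/3.35 = 11.74 rad/s².
τ = Iα = (1.662)(11.74) = 19.51 N·m.

τ ≈ 19.5 N·m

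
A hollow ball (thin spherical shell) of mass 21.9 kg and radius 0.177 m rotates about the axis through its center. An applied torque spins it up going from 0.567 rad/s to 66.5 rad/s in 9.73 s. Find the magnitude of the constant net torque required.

I = (2/3)MR² = (2/3)(21.9)(0.177)² = 0.4574 kg·m².
α = Δω/Δt = (66.5 − 0.567)/9.73 = 6.776 rad/s².
τ = Iα = (0.4574)(6.776) = 3.099 N·m.

τ ≈ 3.10 N·m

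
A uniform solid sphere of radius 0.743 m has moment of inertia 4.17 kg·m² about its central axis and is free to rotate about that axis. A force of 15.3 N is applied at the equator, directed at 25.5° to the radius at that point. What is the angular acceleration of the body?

α ≈ 1.17 rad/s²

Only the tangential component produces torque: τ = F R sinθ = (15.3)(0.743) sin 25.5° = 4.894 N·m.
From τ = Iα: α = 4.894/4.170 = 1.174 rad/s².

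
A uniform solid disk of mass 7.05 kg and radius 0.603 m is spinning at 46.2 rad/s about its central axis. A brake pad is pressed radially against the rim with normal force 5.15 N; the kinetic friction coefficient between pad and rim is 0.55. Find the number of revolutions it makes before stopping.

≈ 127 revolutions

I = ½MR² = (1/2)(7.05)(0.603)² = 1.282 kg·m².
Friction force f = μN = (0.55)(5.15) = 2.833 N at the rim; torque magnitude τ = fR = 1.708 N·m, opposing ω.
|α| = τ/I = 1.708/1.282 = 1.333 rad/s² (deceleration).
ω² = ω₀² − 2|α|θ with ω = 0 ⇒ θ = ω₀²/(2|α|) = 800.9 rad = 127.5 rev.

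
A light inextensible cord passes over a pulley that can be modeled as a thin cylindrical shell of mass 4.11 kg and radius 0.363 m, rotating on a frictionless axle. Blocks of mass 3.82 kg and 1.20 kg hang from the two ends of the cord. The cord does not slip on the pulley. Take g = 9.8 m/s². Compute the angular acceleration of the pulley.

α ≈ 7.75 rad/s²

I = MR² = (4.11)(0.363)² = 0.5416 kg·m².
Heavier block: m₁g − T₁ = m₁a. Lighter block: T₂ − m₂g = m₂a.
Pulley: (T₁ − T₂)R = Iα = I(a/R), so T₁ − T₂ = (I/R²)a = 1·M_p a = 4.110·a.
Adding the three: (m₁ − m₂)g = (m₁ + m₂ + 4.110)a, so a = (3.82 − 1.20)(9.8)/(3.82 + 1.20 + 4.110) = 2.812 m/s².
α = a/R = 2.812/0.363 = 7.747 rad/s².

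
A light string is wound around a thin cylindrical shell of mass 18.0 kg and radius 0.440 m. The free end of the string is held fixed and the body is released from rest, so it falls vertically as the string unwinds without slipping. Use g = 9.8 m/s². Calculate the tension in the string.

Translation: Mg − T = Ma. Rotation about the center: TR = Iα with I = MR².
With a = αR: T = (I/R²)a = M a, so Mg = (1 + 1.000)Ma.
a = g/(1 + 1.000) = 9.8/2.000 = 4.900 m/s².
T = 1.000·M·a = (1.000)(18.0)(4.900) = 88.20 N.

T ≈ 88.2 N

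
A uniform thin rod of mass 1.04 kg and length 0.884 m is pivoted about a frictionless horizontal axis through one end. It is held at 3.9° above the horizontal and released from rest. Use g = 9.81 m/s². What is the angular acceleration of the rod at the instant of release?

α ≈ 16.6 rad/s²

About the pivot, I = (1/3)ML² = (1/3)(1.04)(0.884)² = 0.2709 kg·m².
The weight acts at the center, a distance L/2 = 0.4420 m from the pivot; τ = Mg(L/2) cos 3.9° = 4.499 N·m.
α = τ/I = 4.499/0.2709 = 16.61 rad/s².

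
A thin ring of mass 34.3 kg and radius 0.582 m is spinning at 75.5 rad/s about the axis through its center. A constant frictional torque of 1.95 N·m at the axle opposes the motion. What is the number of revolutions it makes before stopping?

≈ 2700 revolutions

I = MR² = (34.3)(0.582)² = 11.62 kg·m².
The net torque has magnitude 1.95 N·m, opposing ω.
|α| = τ/I = 1.950/11.62 = 0.1678 rad/s² (deceleration).
ω² = ω₀² − 2|α|θ with ω = 0 ⇒ θ = ω₀²/(2|α|) = 16980 rad = 2703 rev.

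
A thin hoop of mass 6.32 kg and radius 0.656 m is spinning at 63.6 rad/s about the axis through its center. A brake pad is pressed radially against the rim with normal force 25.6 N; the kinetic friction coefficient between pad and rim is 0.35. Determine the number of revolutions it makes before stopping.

I = MR² = (6.32)(0.656)² = 2.720 kg·m².
Friction force f = μN = (0.35)(25.6) = 8.960 N at the rim; torque magnitude τ = fR = 5.878 N·m, opposing ω.
|α| = τ/I = 5.878/2.720 = 2.161 rad/s² (deceleration).
ω² = ω₀² − 2|α|θ with ω = 0 ⇒ θ = ω₀²/(2|α|) = 935.8 rad = 148.9 rev.

≈ 149 revolutions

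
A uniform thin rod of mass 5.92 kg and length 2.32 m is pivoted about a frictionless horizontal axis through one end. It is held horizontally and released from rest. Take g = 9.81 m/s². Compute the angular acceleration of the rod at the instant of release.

About the pivot, I = (1/3)ML² = (1/3)(5.92)(2.32)² = 10.62 kg·m².
The weight acts at the center, a distance L/2 = 1.160 m from the pivot; τ = Mg(L/2) = 67.37 N·m.
α = τ/I = 67.37/10.62 = 6.343 rad/s².

α ≈ 6.34 rad/s²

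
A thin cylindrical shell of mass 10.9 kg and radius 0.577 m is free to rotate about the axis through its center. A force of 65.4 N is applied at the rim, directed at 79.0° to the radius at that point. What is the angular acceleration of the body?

I = MR² = (10.9)(0.577)² = 3.629 kg·m².
Only the tangential component produces torque: τ = F R sinθ = (65.4)(0.577) sin 79.0° = 37.04 N·m.
Newton's second law for rotation, τ = Iα, gives α = τ/I = 37.04/3.629 = 10.21 rad/s².

α ≈ 10.2 rad/s²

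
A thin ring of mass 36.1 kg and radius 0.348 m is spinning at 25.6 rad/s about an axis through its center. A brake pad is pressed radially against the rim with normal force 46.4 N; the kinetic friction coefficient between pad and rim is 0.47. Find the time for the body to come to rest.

t ≈ 14.7 s

I = MR² = (36.1)(0.348)² = 4.372 kg·m².
Friction force f = μN = (0.47)(46.4) = 21.81 N at the rim; torque magnitude τ = fR = 7.589 N·m, opposing ω.
|α| = τ/I = 7.589/4.372 = 1.736 rad/s² (deceleration).
0 = ω₀ − |α|t ⇒ t = ω₀/|α| = 25.6/1.736 = 14.75 s.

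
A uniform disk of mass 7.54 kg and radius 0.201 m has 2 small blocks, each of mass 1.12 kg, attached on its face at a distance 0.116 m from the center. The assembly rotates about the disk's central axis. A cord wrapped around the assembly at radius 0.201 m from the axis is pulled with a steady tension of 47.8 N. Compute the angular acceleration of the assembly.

α ≈ 52.7 rad/s²

I_disk = ½MR² = ½(7.54)(0.201)² = 0.1523 kg·m².
I_blocks = 2·m·r² = 2(1.12)(0.116)² = 0.03014 kg·m².
Total I = 0.1825 kg·m².
τ = F r = (47.8)(0.201) = 9.608 N·m.
α = τ/I = 9.608/0.1825 = 52.66 rad/s².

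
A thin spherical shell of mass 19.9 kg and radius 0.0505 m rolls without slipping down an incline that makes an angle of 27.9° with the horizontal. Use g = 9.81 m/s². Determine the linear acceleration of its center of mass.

Translation along the incline: Mg sinθ − f = Ma.
Rotation about the center: fR = Iα with I = (2/3)MR². No-slip gives a = αR, so f = (I/R²)a = (2/3)M a.
Substituting: Mg sinθ = (1 + 0.6667)Ma, so a = g sinθ/(1 + 0.6667) = (9.81) sin 27.9° / 1.667 = 2.754 m/s².

a ≈ 2.75 m/s²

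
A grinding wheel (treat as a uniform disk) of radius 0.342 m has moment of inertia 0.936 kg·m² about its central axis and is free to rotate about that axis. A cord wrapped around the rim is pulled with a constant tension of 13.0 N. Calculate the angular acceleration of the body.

α ≈ 4.75 rad/s²

τ = F R = (13.0)(0.342) = 4.446 N·m.
Newton's second law for rotation, τ = Iα, gives α = τ/I = 4.446/0.9360 = 4.750 rad/s².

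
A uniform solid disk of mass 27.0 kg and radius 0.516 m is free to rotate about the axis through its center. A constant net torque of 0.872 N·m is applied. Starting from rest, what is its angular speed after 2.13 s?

ω ≈ 0.517 rad/s

I = ½MR² = (1/2)(27.0)(0.516)² = 3.594 kg·m².
α = τ/I = 0.872/3.594 = 0.2426 rad/s².
ω = ω₀ + αt = 0 + (0.2426)(2.13) = 0.5167 rad/s.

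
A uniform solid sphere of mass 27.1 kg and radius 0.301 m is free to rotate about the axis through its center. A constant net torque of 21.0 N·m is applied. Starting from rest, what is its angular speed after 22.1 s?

I = (2/5)MR² = (2/5)(27.1)(0.301)² = 0.9821 kg·m².
α = τ/I = 21.0/0.9821 = 21.38 rad/s².
ω = ω₀ + αt = 0 + (21.38)(22.1) = 472.6 rad/s.

ω ≈ 473 rad/s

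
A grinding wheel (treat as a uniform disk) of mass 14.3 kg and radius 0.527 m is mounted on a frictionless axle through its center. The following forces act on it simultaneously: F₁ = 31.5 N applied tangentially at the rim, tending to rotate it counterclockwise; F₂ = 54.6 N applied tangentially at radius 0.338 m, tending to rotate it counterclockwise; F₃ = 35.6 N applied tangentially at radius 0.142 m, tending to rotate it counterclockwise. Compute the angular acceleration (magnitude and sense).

I = ½MR² = (1/2)(14.3)(0.527)² = 1.986 kg·m².
Taking counterclockwise as positive: τ₁ = +(31.5)(0.527) = +16.60 N·m; τ₂ = +(54.6)(0.338) = +18.45 N·m; τ₃ = +(35.6)(0.142) = +5.055 N·m.
Net torque τ = 40.11 N·m.
α = τ/I = 40.11/1.986 = 20.20 rad/s².

α ≈ 20.2 rad/s², counterclockwise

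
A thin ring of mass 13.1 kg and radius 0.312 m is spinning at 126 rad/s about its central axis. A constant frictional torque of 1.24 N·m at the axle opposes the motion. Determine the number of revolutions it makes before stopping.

≈ 1300 revolutions

I = MR² = (13.1)(0.312)² = 1.275 kg·m².
The net torque has magnitude 1.24 N·m, opposing ω.
|α| = τ/I = 1.240/1.275 = 0.9724 rad/s² (deceleration).
ω² = ω₀² − 2|α|θ with ω = 0 ⇒ θ = ω₀²/(2|α|) = 8163 rad = 1299 rev.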